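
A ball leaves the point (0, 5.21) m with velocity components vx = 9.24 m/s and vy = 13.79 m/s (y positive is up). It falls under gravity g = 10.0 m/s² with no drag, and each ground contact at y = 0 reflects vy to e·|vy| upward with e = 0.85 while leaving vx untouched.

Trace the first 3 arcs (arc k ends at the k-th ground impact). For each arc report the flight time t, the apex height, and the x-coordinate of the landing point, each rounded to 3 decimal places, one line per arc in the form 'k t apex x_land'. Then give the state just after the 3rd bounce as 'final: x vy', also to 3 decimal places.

1 3.095 14.718 28.595
2 2.917 10.634 55.545
3 2.479 7.683 78.453
final: 78.453 10.537

Arc 1: start y=5.210, vy=13.790 → t=3.095, apex=14.718, x_land=28.595, impact vy=-17.157
  bounce: vy ← 0.85·17.157 = 14.583
Arc 2: start y=0.000, vy=14.583 → t=2.917, apex=10.634, x_land=55.545, impact vy=-14.583
  bounce: vy ← 0.85·14.583 = 12.396
Arc 3: start y=0.000, vy=12.396 → t=2.479, apex=7.683, x_land=78.453, impact vy=-12.396
  bounce: vy ← 0.85·12.396 = 10.537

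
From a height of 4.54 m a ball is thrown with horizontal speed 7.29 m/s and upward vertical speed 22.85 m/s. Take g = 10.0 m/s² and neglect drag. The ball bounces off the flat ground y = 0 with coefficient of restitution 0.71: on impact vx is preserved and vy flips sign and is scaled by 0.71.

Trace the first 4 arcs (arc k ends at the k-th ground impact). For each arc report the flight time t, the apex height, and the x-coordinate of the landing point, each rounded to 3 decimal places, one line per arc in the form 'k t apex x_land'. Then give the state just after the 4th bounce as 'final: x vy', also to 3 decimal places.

1 4.761 30.646 34.706
2 3.516 15.449 60.334
3 2.496 7.788 78.530
4 1.772 3.926 91.449
final: 91.449 6.291

Arc 1: start y=4.540, vy=22.850 → t=4.761, apex=30.646, x_land=34.706, impact vy=-24.757
  bounce: vy ← 0.71·24.757 = 17.578
Arc 2: start y=0.000, vy=17.578 → t=3.516, apex=15.449, x_land=60.334, impact vy=-17.578
  bounce: vy ← 0.71·17.578 = 12.480
Arc 3: start y=0.000, vy=12.480 → t=2.496, apex=7.788, x_land=78.530, impact vy=-12.480
  bounce: vy ← 0.71·12.480 = 8.861
Arc 4: start y=0.000, vy=8.861 → t=1.772, apex=3.926, x_land=91.449, impact vy=-8.861
  bounce: vy ← 0.71·8.861 = 6.291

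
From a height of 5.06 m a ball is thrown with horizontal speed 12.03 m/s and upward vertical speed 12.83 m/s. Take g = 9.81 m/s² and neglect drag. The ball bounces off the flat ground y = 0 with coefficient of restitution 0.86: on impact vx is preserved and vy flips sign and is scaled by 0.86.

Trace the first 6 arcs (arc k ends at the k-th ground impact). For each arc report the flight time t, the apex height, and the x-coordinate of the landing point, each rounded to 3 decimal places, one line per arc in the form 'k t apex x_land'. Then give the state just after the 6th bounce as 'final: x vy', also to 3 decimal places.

Arc 1: start y=5.060, vy=12.830 → t=2.964, apex=13.450, x_land=35.654, impact vy=-16.245
  bounce: vy ← 0.86·16.245 = 13.970
Arc 2: start y=0.000, vy=13.970 → t=2.848, apex=9.948, x_land=69.918, impact vy=-13.970
  bounce: vy ← 0.86·13.970 = 12.014
Arc 3: start y=0.000, vy=12.014 → t=2.449, apex=7.357, x_land=99.384, impact vy=-12.014
  bounce: vy ← 0.86·12.014 = 10.332
Arc 4: start y=0.000, vy=10.332 → t=2.107, apex=5.441, x_land=124.726, impact vy=-10.332
  bounce: vy ← 0.86·10.332 = 8.886
Arc 5: start y=0.000, vy=8.886 → t=1.812, apex=4.024, x_land=146.519, impact vy=-8.886
  bounce: vy ← 0.86·8.886 = 7.642
Arc 6: start y=0.000, vy=7.642 → t=1.558, apex=2.976, x_land=165.262, impact vy=-7.642
  bounce: vy ← 0.86·7.642 = 6.572

1 2.964 13.450 35.654
2 2.848 9.948 69.918
3 2.449 7.357 99.384
4 2.107 5.441 124.726
5 1.812 4.024 146.519
6 1.558 2.976 165.262
final: 165.262 6.572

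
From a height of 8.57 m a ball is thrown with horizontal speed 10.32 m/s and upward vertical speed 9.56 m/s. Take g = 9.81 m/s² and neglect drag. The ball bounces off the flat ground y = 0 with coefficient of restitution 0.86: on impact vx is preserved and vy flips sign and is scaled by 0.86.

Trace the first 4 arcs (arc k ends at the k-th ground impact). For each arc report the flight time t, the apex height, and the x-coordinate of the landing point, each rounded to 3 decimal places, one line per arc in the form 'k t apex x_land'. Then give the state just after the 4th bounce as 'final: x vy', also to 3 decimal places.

1 2.617 13.228 27.005
2 2.825 9.784 56.155
3 2.429 7.236 81.224
4 2.089 5.352 102.783
final: 102.783 8.812

Arc 1: start y=8.570, vy=9.560 → t=2.617, apex=13.228, x_land=27.005, impact vy=-16.110
  bounce: vy ← 0.86·16.110 = 13.855
Arc 2: start y=0.000, vy=13.855 → t=2.825, apex=9.784, x_land=56.155, impact vy=-13.855
  bounce: vy ← 0.86·13.855 = 11.915
Arc 3: start y=0.000, vy=11.915 → t=2.429, apex=7.236, x_land=81.224, impact vy=-11.915
  bounce: vy ← 0.86·11.915 = 10.247
Arc 4: start y=0.000, vy=10.247 → t=2.089, apex=5.352, x_land=102.783, impact vy=-10.247
  bounce: vy ← 0.86·10.247 = 8.812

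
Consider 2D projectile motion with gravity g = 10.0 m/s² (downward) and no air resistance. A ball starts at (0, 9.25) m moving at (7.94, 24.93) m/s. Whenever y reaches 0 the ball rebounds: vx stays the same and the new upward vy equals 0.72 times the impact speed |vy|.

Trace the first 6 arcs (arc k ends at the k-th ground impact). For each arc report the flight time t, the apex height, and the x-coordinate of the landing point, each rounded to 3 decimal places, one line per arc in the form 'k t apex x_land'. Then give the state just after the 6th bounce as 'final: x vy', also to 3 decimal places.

Arc 1: start y=9.250, vy=24.930 → t=5.333, apex=40.325, x_land=42.343, impact vy=-28.399
  bounce: vy ← 0.72·28.399 = 20.447
Arc 2: start y=0.000, vy=20.447 → t=4.089, apex=20.905, x_land=74.814, impact vy=-20.447
  bounce: vy ← 0.72·20.447 = 14.722
Arc 3: start y=0.000, vy=14.722 → t=2.944, apex=10.837, x_land=98.192, impact vy=-14.722
  bounce: vy ← 0.72·14.722 = 10.600
Arc 4: start y=0.000, vy=10.600 → t=2.120, apex=5.618, x_land=115.025, impact vy=-10.600
  bounce: vy ← 0.72·10.600 = 7.632
Arc 5: start y=0.000, vy=7.632 → t=1.526, apex=2.912, x_land=127.144, impact vy=-7.632
  bounce: vy ← 0.72·7.632 = 5.495
Arc 6: start y=0.000, vy=5.495 → t=1.099, apex=1.510, x_land=135.870, impact vy=-5.495
  bounce: vy ← 0.72·5.495 = 3.956

1 5.333 40.325 42.343
2 4.089 20.905 74.814
3 2.944 10.837 98.192
4 2.120 5.618 115.025
5 1.526 2.912 127.144
6 1.099 1.510 135.870
final: 135.870 3.956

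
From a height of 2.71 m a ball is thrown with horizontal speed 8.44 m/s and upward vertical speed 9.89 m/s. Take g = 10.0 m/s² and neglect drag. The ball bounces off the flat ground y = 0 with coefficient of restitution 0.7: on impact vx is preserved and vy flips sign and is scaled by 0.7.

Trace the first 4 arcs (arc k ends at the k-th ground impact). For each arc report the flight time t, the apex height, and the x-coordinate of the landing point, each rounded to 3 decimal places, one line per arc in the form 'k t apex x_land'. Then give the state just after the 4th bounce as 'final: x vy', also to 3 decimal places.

Arc 1: start y=2.710, vy=9.890 → t=2.222, apex=7.601, x_land=18.753, impact vy=-12.329
  bounce: vy ← 0.7·12.329 = 8.631
Arc 2: start y=0.000, vy=8.631 → t=1.726, apex=3.724, x_land=33.321, impact vy=-8.631
  bounce: vy ← 0.7·8.631 = 6.041
Arc 3: start y=0.000, vy=6.041 → t=1.208, apex=1.825, x_land=43.519, impact vy=-6.041
  bounce: vy ← 0.7·6.041 = 4.229
Arc 4: start y=0.000, vy=4.229 → t=0.846, apex=0.894, x_land=50.658, impact vy=-4.229
  bounce: vy ← 0.7·4.229 = 2.960

1 2.222 7.601 18.753
2 1.726 3.724 33.321
3 1.208 1.825 43.519
4 0.846 0.894 50.658
final: 50.658 2.960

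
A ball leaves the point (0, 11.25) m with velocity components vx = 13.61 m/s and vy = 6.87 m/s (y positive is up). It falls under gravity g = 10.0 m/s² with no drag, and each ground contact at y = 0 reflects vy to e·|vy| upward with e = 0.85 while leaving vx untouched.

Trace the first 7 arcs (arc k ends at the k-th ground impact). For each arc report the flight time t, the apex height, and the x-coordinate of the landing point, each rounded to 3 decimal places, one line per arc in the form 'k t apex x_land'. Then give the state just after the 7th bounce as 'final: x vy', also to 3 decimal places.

1 2.337 13.610 31.804
2 2.805 9.833 69.977
3 2.384 7.104 102.423
4 2.026 5.133 130.003
5 1.722 3.709 153.445
6 1.464 2.679 173.371
7 1.244 1.936 190.309
final: 190.309 5.289

Arc 1: start y=11.250, vy=6.870 → t=2.337, apex=13.610, x_land=31.804, impact vy=-16.498
  bounce: vy ← 0.85·16.498 = 14.024
Arc 2: start y=0.000, vy=14.024 → t=2.805, apex=9.833, x_land=69.977, impact vy=-14.024
  bounce: vy ← 0.85·14.024 = 11.920
Arc 3: start y=0.000, vy=11.920 → t=2.384, apex=7.104, x_land=102.423, impact vy=-11.920
  bounce: vy ← 0.85·11.920 = 10.132
Arc 4: start y=0.000, vy=10.132 → t=2.026, apex=5.133, x_land=130.003, impact vy=-10.132
  bounce: vy ← 0.85·10.132 = 8.612
Arc 5: start y=0.000, vy=8.612 → t=1.722, apex=3.709, x_land=153.445, impact vy=-8.612
  bounce: vy ← 0.85·8.612 = 7.320
Arc 6: start y=0.000, vy=7.320 → t=1.464, apex=2.679, x_land=173.371, impact vy=-7.320
  bounce: vy ← 0.85·7.320 = 6.222
Arc 7: start y=0.000, vy=6.222 → t=1.244, apex=1.936, x_land=190.309, impact vy=-6.222
  bounce: vy ← 0.85·6.222 = 5.289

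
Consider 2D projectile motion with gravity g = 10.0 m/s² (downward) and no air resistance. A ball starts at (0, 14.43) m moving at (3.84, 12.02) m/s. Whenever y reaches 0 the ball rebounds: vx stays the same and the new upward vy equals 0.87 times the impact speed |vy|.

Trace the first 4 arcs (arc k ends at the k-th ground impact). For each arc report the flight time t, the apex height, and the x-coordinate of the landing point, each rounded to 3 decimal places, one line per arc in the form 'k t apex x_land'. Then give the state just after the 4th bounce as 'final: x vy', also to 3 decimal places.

1 3.283 21.654 12.607
2 3.621 16.390 26.512
3 3.150 12.406 38.609
4 2.741 9.390 49.133
final: 49.133 11.922

Arc 1: start y=14.430, vy=12.020 → t=3.283, apex=21.654, x_land=12.607, impact vy=-20.811
  bounce: vy ← 0.87·20.811 = 18.105
Arc 2: start y=0.000, vy=18.105 → t=3.621, apex=16.390, x_land=26.512, impact vy=-18.105
  bounce: vy ← 0.87·18.105 = 15.752
Arc 3: start y=0.000, vy=15.752 → t=3.150, apex=12.406, x_land=38.609, impact vy=-15.752
  bounce: vy ← 0.87·15.752 = 13.704
Arc 4: start y=0.000, vy=13.704 → t=2.741, apex=9.390, x_land=49.133, impact vy=-13.704
  bounce: vy ← 0.87·13.704 = 11.922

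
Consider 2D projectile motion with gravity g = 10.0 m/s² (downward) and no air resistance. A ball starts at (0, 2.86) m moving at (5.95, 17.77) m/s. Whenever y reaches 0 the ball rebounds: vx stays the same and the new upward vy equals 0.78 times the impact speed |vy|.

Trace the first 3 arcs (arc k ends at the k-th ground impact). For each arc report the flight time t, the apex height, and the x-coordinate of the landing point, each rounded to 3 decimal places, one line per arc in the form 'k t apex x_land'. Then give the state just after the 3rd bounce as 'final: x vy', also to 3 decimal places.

Arc 1: start y=2.860, vy=17.770 → t=3.708, apex=18.649, x_land=22.064, impact vy=-19.313
  bounce: vy ← 0.78·19.313 = 15.064
Arc 2: start y=0.000, vy=15.064 → t=3.013, apex=11.346, x_land=39.990, impact vy=-15.064
  bounce: vy ← 0.78·15.064 = 11.750
Arc 3: start y=0.000, vy=11.750 → t=2.350, apex=6.903, x_land=53.972, impact vy=-11.750
  bounce: vy ← 0.78·11.750 = 9.165

1 3.708 18.649 22.064
2 3.013 11.346 39.990
3 2.350 6.903 53.972
final: 53.972 9.165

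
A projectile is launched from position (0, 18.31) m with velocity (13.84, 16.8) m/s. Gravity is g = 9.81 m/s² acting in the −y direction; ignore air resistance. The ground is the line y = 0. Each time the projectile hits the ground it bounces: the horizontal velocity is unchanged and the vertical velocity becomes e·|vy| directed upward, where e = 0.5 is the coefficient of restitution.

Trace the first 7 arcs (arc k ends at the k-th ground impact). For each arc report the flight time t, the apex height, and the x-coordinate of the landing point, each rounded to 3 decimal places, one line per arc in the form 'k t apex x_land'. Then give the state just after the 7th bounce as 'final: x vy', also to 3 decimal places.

1 4.294 32.695 59.434
2 2.582 8.174 95.166
3 1.291 2.043 113.032
4 0.645 0.511 121.965
5 0.323 0.128 126.432
6 0.161 0.032 128.665
7 0.081 0.008 129.781
final: 129.781 0.198

Arc 1: start y=18.310, vy=16.800 → t=4.294, apex=32.695, x_land=59.434, impact vy=-25.327
  bounce: vy ← 0.5·25.327 = 12.664
Arc 2: start y=0.000, vy=12.664 → t=2.582, apex=8.174, x_land=95.166, impact vy=-12.664
  bounce: vy ← 0.5·12.664 = 6.332
Arc 3: start y=0.000, vy=6.332 → t=1.291, apex=2.043, x_land=113.032, impact vy=-6.332
  bounce: vy ← 0.5·6.332 = 3.166
Arc 4: start y=0.000, vy=3.166 → t=0.645, apex=0.511, x_land=121.965, impact vy=-3.166
  bounce: vy ← 0.5·3.166 = 1.583
Arc 5: start y=0.000, vy=1.583 → t=0.323, apex=0.128, x_land=126.432, impact vy=-1.583
  bounce: vy ← 0.5·1.583 = 0.791
Arc 6: start y=0.000, vy=0.791 → t=0.161, apex=0.032, x_land=128.665, impact vy=-0.791
  bounce: vy ← 0.5·0.791 = 0.396
Arc 7: start y=0.000, vy=0.396 → t=0.081, apex=0.008, x_land=129.781, impact vy=-0.396
  bounce: vy ← 0.5·0.396 = 0.198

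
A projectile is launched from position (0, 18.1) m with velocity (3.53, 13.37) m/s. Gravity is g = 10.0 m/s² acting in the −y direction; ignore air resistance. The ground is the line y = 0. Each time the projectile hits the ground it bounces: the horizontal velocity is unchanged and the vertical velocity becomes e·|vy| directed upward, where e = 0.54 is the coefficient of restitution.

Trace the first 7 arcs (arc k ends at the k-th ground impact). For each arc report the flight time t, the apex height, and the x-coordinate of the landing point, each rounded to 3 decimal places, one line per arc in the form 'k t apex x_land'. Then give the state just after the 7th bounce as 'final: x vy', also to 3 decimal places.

Arc 1: start y=18.100, vy=13.370 → t=3.662, apex=27.038, x_land=12.928, impact vy=-23.254
  bounce: vy ← 0.54·23.254 = 12.557
Arc 2: start y=0.000, vy=12.557 → t=2.511, apex=7.884, x_land=21.794, impact vy=-12.557
  bounce: vy ← 0.54·12.557 = 6.781
Arc 3: start y=0.000, vy=6.781 → t=1.356, apex=2.299, x_land=26.581, impact vy=-6.781
  bounce: vy ← 0.54·6.781 = 3.662
Arc 4: start y=0.000, vy=3.662 → t=0.732, apex=0.670, x_land=29.166, impact vy=-3.662
  bounce: vy ← 0.54·3.662 = 1.977
Arc 5: start y=0.000, vy=1.977 → t=0.395, apex=0.195, x_land=30.562, impact vy=-1.977
  bounce: vy ← 0.54·1.977 = 1.068
Arc 6: start y=0.000, vy=1.068 → t=0.214, apex=0.057, x_land=31.316, impact vy=-1.068
  bounce: vy ← 0.54·1.068 = 0.577
Arc 7: start y=0.000, vy=0.577 → t=0.115, apex=0.017, x_land=31.723, impact vy=-0.577
  bounce: vy ← 0.54·0.577 = 0.311

1 3.662 27.038 12.928
2 2.511 7.884 21.794
3 1.356 2.299 26.581
4 0.732 0.670 29.166
5 0.395 0.195 30.562
6 0.214 0.057 31.316
7 0.115 0.017 31.723
final: 31.723 0.311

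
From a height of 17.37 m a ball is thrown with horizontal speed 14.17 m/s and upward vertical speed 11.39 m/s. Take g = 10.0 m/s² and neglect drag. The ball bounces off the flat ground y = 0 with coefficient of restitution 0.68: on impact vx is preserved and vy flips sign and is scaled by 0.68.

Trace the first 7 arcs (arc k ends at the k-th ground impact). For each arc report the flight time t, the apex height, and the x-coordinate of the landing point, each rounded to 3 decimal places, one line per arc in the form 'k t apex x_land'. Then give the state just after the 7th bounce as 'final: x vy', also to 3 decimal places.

1 3.323 23.857 47.092
2 2.971 11.031 89.186
3 2.020 5.101 117.811
4 1.374 2.359 137.275
5 0.934 1.091 150.511
6 0.635 0.504 159.512
7 0.432 0.233 165.632
final: 165.632 1.469

Arc 1: start y=17.370, vy=11.390 → t=3.323, apex=23.857, x_land=47.092, impact vy=-21.843
  bounce: vy ← 0.68·21.843 = 14.853
Arc 2: start y=0.000, vy=14.853 → t=2.971, apex=11.031, x_land=89.186, impact vy=-14.853
  bounce: vy ← 0.68·14.853 = 10.100
Arc 3: start y=0.000, vy=10.100 → t=2.020, apex=5.101, x_land=117.811, impact vy=-10.100
  bounce: vy ← 0.68·10.100 = 6.868
Arc 4: start y=0.000, vy=6.868 → t=1.374, apex=2.359, x_land=137.275, impact vy=-6.868
  bounce: vy ← 0.68·6.868 = 4.670
Arc 5: start y=0.000, vy=4.670 → t=0.934, apex=1.091, x_land=150.511, impact vy=-4.670
  bounce: vy ← 0.68·4.670 = 3.176
Arc 6: start y=0.000, vy=3.176 → t=0.635, apex=0.504, x_land=159.512, impact vy=-3.176
  bounce: vy ← 0.68·3.176 = 2.160
Arc 7: start y=0.000, vy=2.160 → t=0.432, apex=0.233, x_land=165.632, impact vy=-2.160
  bounce: vy ← 0.68·2.160 = 1.469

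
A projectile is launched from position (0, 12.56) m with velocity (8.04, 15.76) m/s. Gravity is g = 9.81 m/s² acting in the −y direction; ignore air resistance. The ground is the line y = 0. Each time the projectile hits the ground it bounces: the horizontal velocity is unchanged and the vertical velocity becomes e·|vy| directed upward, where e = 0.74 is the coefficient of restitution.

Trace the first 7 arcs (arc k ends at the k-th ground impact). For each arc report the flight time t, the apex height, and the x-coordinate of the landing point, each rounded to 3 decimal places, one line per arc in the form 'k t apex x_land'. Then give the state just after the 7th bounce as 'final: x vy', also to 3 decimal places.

Arc 1: start y=12.560, vy=15.760 → t=3.874, apex=25.219, x_land=31.147, impact vy=-22.244
  bounce: vy ← 0.74·22.244 = 16.461
Arc 2: start y=0.000, vy=16.461 → t=3.356, apex=13.810, x_land=58.129, impact vy=-16.461
  bounce: vy ← 0.74·16.461 = 12.181
Arc 3: start y=0.000, vy=12.181 → t=2.483, apex=7.562, x_land=78.095, impact vy=-12.181
  bounce: vy ← 0.74·12.181 = 9.014
Arc 4: start y=0.000, vy=9.014 → t=1.838, apex=4.141, x_land=92.870, impact vy=-9.014
  bounce: vy ← 0.74·9.014 = 6.670
Arc 5: start y=0.000, vy=6.670 → t=1.360, apex=2.268, x_land=103.804, impact vy=-6.670
  bounce: vy ← 0.74·6.670 = 4.936
Arc 6: start y=0.000, vy=4.936 → t=1.006, apex=1.242, x_land=111.894, impact vy=-4.936
  bounce: vy ← 0.74·4.936 = 3.653
Arc 7: start y=0.000, vy=3.653 → t=0.745, apex=0.680, x_land=117.882, impact vy=-3.653
  bounce: vy ← 0.74·3.653 = 2.703

1 3.874 25.219 31.147
2 3.356 13.810 58.129
3 2.483 7.562 78.095
4 1.838 4.141 92.870
5 1.360 2.268 103.804
6 1.006 1.242 111.894
7 0.745 0.680 117.882
final: 117.882 2.703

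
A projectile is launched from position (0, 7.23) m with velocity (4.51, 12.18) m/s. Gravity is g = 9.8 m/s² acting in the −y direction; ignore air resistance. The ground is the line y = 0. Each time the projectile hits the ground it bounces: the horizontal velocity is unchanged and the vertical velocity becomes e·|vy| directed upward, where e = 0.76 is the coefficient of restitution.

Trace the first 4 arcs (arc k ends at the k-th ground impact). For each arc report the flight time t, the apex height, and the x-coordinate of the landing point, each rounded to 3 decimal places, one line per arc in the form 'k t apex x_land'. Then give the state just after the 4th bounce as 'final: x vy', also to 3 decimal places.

1 2.981 14.799 13.443
2 2.642 8.548 25.357
3 2.008 4.937 34.411
4 1.526 2.852 41.292
final: 41.292 5.682

Arc 1: start y=7.230, vy=12.180 → t=2.981, apex=14.799, x_land=13.443, impact vy=-17.031
  bounce: vy ← 0.76·17.031 = 12.944
Arc 2: start y=0.000, vy=12.944 → t=2.642, apex=8.548, x_land=25.357, impact vy=-12.944
  bounce: vy ← 0.76·12.944 = 9.837
Arc 3: start y=0.000, vy=9.837 → t=2.008, apex=4.937, x_land=34.411, impact vy=-9.837
  bounce: vy ← 0.76·9.837 = 7.476
Arc 4: start y=0.000, vy=7.476 → t=1.526, apex=2.852, x_land=41.292, impact vy=-7.476
  bounce: vy ← 0.76·7.476 = 5.682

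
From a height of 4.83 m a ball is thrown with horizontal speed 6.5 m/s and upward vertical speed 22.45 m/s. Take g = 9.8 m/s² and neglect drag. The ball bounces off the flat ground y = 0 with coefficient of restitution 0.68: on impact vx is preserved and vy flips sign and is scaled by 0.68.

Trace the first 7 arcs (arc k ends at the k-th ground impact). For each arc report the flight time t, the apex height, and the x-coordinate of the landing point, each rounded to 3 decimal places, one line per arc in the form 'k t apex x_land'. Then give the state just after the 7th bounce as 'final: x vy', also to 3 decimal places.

Arc 1: start y=4.830, vy=22.450 → t=4.788, apex=30.544, x_land=31.119, impact vy=-24.468
  bounce: vy ← 0.68·24.468 = 16.638
Arc 2: start y=0.000, vy=16.638 → t=3.396, apex=14.124, x_land=53.190, impact vy=-16.638
  bounce: vy ← 0.68·16.638 = 11.314
Arc 3: start y=0.000, vy=11.314 → t=2.309, apex=6.531, x_land=68.198, impact vy=-11.314
  bounce: vy ← 0.68·11.314 = 7.693
Arc 4: start y=0.000, vy=7.693 → t=1.570, apex=3.020, x_land=78.404, impact vy=-7.693
  bounce: vy ← 0.68·7.693 = 5.232
Arc 5: start y=0.000, vy=5.232 → t=1.068, apex=1.396, x_land=85.343, impact vy=-5.232
  bounce: vy ← 0.68·5.232 = 3.557
Arc 6: start y=0.000, vy=3.557 → t=0.726, apex=0.646, x_land=90.062, impact vy=-3.557
  bounce: vy ← 0.68·3.557 = 2.419
Arc 7: start y=0.000, vy=2.419 → t=0.494, apex=0.299, x_land=93.271, impact vy=-2.419
  bounce: vy ← 0.68·2.419 = 1.645

1 4.788 30.544 31.119
2 3.396 14.124 53.190
3 2.309 6.531 68.198
4 1.570 3.020 78.404
5 1.068 1.396 85.343
6 0.726 0.646 90.062
7 0.494 0.299 93.271
final: 93.271 1.645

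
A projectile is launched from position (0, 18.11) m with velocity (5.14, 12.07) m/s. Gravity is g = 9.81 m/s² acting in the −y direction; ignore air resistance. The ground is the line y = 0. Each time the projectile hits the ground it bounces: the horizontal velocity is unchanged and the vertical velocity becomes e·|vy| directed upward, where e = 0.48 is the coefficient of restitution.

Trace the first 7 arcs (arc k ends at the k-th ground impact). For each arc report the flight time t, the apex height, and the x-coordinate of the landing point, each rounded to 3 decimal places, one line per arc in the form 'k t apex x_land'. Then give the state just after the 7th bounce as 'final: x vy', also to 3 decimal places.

1 3.512 25.535 18.052
2 2.190 5.883 29.311
3 1.051 1.356 34.715
4 0.505 0.312 37.309
5 0.242 0.072 38.554
6 0.116 0.017 39.151
7 0.056 0.004 39.438
final: 39.438 0.131

Arc 1: start y=18.110, vy=12.070 → t=3.512, apex=25.535, x_land=18.052, impact vy=-22.383
  bounce: vy ← 0.48·22.383 = 10.744
Arc 2: start y=0.000, vy=10.744 → t=2.190, apex=5.883, x_land=29.311, impact vy=-10.744
  bounce: vy ← 0.48·10.744 = 5.157
Arc 3: start y=0.000, vy=5.157 → t=1.051, apex=1.356, x_land=34.715, impact vy=-5.157
  bounce: vy ← 0.48·5.157 = 2.475
Arc 4: start y=0.000, vy=2.475 → t=0.505, apex=0.312, x_land=37.309, impact vy=-2.475
  bounce: vy ← 0.48·2.475 = 1.188
Arc 5: start y=0.000, vy=1.188 → t=0.242, apex=0.072, x_land=38.554, impact vy=-1.188
  bounce: vy ← 0.48·1.188 = 0.570
Arc 6: start y=0.000, vy=0.570 → t=0.116, apex=0.017, x_land=39.151, impact vy=-0.570
  bounce: vy ← 0.48·0.570 = 0.274
Arc 7: start y=0.000, vy=0.274 → t=0.056, apex=0.004, x_land=39.438, impact vy=-0.274
  bounce: vy ← 0.48·0.274 = 0.131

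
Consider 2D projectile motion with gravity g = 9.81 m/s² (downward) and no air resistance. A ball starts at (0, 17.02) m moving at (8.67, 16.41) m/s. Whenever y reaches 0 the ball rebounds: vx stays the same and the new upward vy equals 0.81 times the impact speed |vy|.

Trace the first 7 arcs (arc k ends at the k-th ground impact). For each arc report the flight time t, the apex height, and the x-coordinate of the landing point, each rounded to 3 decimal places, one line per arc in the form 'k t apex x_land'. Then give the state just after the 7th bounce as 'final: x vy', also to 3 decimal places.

Arc 1: start y=17.020, vy=16.410 → t=4.176, apex=30.745, x_land=36.209, impact vy=-24.561
  bounce: vy ← 0.81·24.561 = 19.894
Arc 2: start y=0.000, vy=19.894 → t=4.056, apex=20.172, x_land=71.374, impact vy=-19.894
  bounce: vy ← 0.81·19.894 = 16.114
Arc 3: start y=0.000, vy=16.114 → t=3.285, apex=13.235, x_land=99.857, impact vy=-16.114
  bounce: vy ← 0.81·16.114 = 13.052
Arc 4: start y=0.000, vy=13.052 → t=2.661, apex=8.683, x_land=122.928, impact vy=-13.052
  bounce: vy ← 0.81·13.052 = 10.573
Arc 5: start y=0.000, vy=10.573 → t=2.155, apex=5.697, x_land=141.616, impact vy=-10.573
  bounce: vy ← 0.81·10.573 = 8.564
Arc 6: start y=0.000, vy=8.564 → t=1.746, apex=3.738, x_land=156.753, impact vy=-8.564
  bounce: vy ← 0.81·8.564 = 6.937
Arc 7: start y=0.000, vy=6.937 → t=1.414, apex=2.452, x_land=169.014, impact vy=-6.937
  bounce: vy ← 0.81·6.937 = 5.619

1 4.176 30.745 36.209
2 4.056 20.172 71.374
3 3.285 13.235 99.857
4 2.661 8.683 122.928
5 2.155 5.697 141.616
6 1.746 3.738 156.753
7 1.414 2.452 169.014
final: 169.014 5.619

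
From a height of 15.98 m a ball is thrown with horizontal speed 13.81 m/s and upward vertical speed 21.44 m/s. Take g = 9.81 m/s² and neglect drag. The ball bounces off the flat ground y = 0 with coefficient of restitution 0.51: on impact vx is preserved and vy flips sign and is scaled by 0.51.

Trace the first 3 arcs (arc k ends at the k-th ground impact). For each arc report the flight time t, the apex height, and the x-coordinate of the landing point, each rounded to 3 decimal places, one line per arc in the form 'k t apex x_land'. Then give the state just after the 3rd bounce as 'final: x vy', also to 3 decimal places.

1 5.020 39.409 69.327
2 2.891 10.250 109.254
3 1.475 2.666 129.617
final: 129.617 3.689

Arc 1: start y=15.980, vy=21.440 → t=5.020, apex=39.409, x_land=69.327, impact vy=-27.806
  bounce: vy ← 0.51·27.806 = 14.181
Arc 2: start y=0.000, vy=14.181 → t=2.891, apex=10.250, x_land=109.254, impact vy=-14.181
  bounce: vy ← 0.51·14.181 = 7.232
Arc 3: start y=0.000, vy=7.232 → t=1.475, apex=2.666, x_land=129.617, impact vy=-7.232
  bounce: vy ← 0.51·7.232 = 3.689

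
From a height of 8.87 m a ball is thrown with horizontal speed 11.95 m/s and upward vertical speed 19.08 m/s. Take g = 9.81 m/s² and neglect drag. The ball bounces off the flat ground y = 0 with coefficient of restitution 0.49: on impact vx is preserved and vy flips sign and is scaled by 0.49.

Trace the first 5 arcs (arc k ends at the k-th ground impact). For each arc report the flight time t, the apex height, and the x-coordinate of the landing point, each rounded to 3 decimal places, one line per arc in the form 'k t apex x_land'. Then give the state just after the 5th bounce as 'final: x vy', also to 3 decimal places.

1 4.310 27.425 51.499
2 2.317 6.585 79.190
3 1.135 1.581 92.759
4 0.556 0.380 99.408
5 0.273 0.091 102.666
final: 102.666 0.655

Arc 1: start y=8.870, vy=19.080 → t=4.310, apex=27.425, x_land=51.499, impact vy=-23.196
  bounce: vy ← 0.49·23.196 = 11.366
Arc 2: start y=0.000, vy=11.366 → t=2.317, apex=6.585, x_land=79.190, impact vy=-11.366
  bounce: vy ← 0.49·11.366 = 5.569
Arc 3: start y=0.000, vy=5.569 → t=1.135, apex=1.581, x_land=92.759, impact vy=-5.569
  bounce: vy ← 0.49·5.569 = 2.729
Arc 4: start y=0.000, vy=2.729 → t=0.556, apex=0.380, x_land=99.408, impact vy=-2.729
  bounce: vy ← 0.49·2.729 = 1.337
Arc 5: start y=0.000, vy=1.337 → t=0.273, apex=0.091, x_land=102.666, impact vy=-1.337
  bounce: vy ← 0.49·1.337 = 0.655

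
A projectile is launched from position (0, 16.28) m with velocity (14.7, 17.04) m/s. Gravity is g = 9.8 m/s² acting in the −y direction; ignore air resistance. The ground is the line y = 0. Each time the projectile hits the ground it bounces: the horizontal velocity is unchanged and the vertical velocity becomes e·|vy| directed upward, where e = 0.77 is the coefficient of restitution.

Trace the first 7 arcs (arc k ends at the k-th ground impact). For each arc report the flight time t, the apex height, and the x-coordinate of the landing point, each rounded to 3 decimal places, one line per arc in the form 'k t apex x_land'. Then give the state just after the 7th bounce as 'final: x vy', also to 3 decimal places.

Arc 1: start y=16.280, vy=17.040 → t=4.258, apex=31.094, x_land=62.591, impact vy=-24.687
  bounce: vy ← 0.77·24.687 = 19.009
Arc 2: start y=0.000, vy=19.009 → t=3.879, apex=18.436, x_land=119.618, impact vy=-19.009
  bounce: vy ← 0.77·19.009 = 14.637
Arc 3: start y=0.000, vy=14.637 → t=2.987, apex=10.931, x_land=163.528, impact vy=-14.637
  bounce: vy ← 0.77·14.637 = 11.270
Arc 4: start y=0.000, vy=11.270 → t=2.300, apex=6.481, x_land=197.340, impact vy=-11.270
  bounce: vy ← 0.77·11.270 = 8.678
Arc 5: start y=0.000, vy=8.678 → t=1.771, apex=3.842, x_land=223.374, impact vy=-8.678
  bounce: vy ← 0.77·8.678 = 6.682
Arc 6: start y=0.000, vy=6.682 → t=1.364, apex=2.278, x_land=243.421, impact vy=-6.682
  bounce: vy ← 0.77·6.682 = 5.145
Arc 7: start y=0.000, vy=5.145 → t=1.050, apex=1.351, x_land=258.857, impact vy=-5.145
  bounce: vy ← 0.77·5.145 = 3.962

1 4.258 31.094 62.591
2 3.879 18.436 119.618
3 2.987 10.931 163.528
4 2.300 6.481 197.340
5 1.771 3.842 223.374
6 1.364 2.278 243.421
7 1.050 1.351 258.857
final: 258.857 3.962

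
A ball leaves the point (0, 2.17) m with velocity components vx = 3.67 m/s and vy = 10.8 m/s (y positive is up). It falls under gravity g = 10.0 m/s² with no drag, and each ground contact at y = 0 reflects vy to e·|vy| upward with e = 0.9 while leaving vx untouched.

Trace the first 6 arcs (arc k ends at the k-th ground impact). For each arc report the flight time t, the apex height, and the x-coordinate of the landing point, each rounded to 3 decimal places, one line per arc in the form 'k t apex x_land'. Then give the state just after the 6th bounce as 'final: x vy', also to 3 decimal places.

Arc 1: start y=2.170, vy=10.800 → t=2.345, apex=8.002, x_land=8.606, impact vy=-12.651
  bounce: vy ← 0.9·12.651 = 11.386
Arc 2: start y=0.000, vy=11.386 → t=2.277, apex=6.482, x_land=16.963, impact vy=-11.386
  bounce: vy ← 0.9·11.386 = 10.247
Arc 3: start y=0.000, vy=10.247 → t=2.049, apex=5.250, x_land=24.485, impact vy=-10.247
  bounce: vy ← 0.9·10.247 = 9.222
Arc 4: start y=0.000, vy=9.222 → t=1.844, apex=4.253, x_land=31.254, impact vy=-9.222
  bounce: vy ← 0.9·9.222 = 8.300
Arc 5: start y=0.000, vy=8.300 → t=1.660, apex=3.445, x_land=37.346, impact vy=-8.300
  bounce: vy ← 0.9·8.300 = 7.470
Arc 6: start y=0.000, vy=7.470 → t=1.494, apex=2.790, x_land=42.829, impact vy=-7.470
  bounce: vy ← 0.9·7.470 = 6.723

1 2.345 8.002 8.606
2 2.277 6.482 16.963
3 2.049 5.250 24.485
4 1.844 4.253 31.254
5 1.660 3.445 37.346
6 1.494 2.790 42.829
final: 42.829 6.723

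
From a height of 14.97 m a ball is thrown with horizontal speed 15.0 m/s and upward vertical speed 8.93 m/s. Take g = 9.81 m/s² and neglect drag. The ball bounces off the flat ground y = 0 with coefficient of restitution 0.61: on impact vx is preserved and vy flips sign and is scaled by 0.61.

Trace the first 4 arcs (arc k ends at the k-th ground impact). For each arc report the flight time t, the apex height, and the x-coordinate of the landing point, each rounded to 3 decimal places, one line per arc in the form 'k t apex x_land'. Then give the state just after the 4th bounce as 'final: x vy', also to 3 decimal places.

1 2.880 19.034 43.203
2 2.403 7.083 79.253
3 1.466 2.635 101.243
4 0.894 0.981 114.658
final: 114.658 2.676

Arc 1: start y=14.970, vy=8.930 → t=2.880, apex=19.034, x_land=43.203, impact vy=-19.325
  bounce: vy ← 0.61·19.325 = 11.788
Arc 2: start y=0.000, vy=11.788 → t=2.403, apex=7.083, x_land=79.253, impact vy=-11.788
  bounce: vy ← 0.61·11.788 = 7.191
Arc 3: start y=0.000, vy=7.191 → t=1.466, apex=2.635, x_land=101.243, impact vy=-7.191
  bounce: vy ← 0.61·7.191 = 4.386
Arc 4: start y=0.000, vy=4.386 → t=0.894, apex=0.981, x_land=114.658, impact vy=-4.386
  bounce: vy ← 0.61·4.386 = 2.676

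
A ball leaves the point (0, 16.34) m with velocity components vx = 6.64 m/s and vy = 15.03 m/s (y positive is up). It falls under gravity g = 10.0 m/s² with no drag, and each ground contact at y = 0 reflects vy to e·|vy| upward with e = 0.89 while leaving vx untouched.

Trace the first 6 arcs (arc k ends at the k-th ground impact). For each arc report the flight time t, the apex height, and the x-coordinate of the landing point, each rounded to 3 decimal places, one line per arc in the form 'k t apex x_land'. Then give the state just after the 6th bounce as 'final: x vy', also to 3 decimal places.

Arc 1: start y=16.340, vy=15.030 → t=3.854, apex=27.635, x_land=25.590, impact vy=-23.510
  bounce: vy ← 0.89·23.510 = 20.924
Arc 2: start y=0.000, vy=20.924 → t=4.185, apex=21.890, x_land=53.377, impact vy=-20.924
  bounce: vy ← 0.89·20.924 = 18.622
Arc 3: start y=0.000, vy=18.622 → t=3.724, apex=17.339, x_land=78.107, impact vy=-18.622
  bounce: vy ← 0.89·18.622 = 16.574
Arc 4: start y=0.000, vy=16.574 → t=3.315, apex=13.734, x_land=100.116, impact vy=-16.574
  bounce: vy ← 0.89·16.574 = 14.750
Arc 5: start y=0.000, vy=14.750 → t=2.950, apex=10.879, x_land=119.705, impact vy=-14.750
  bounce: vy ← 0.89·14.750 = 13.128
Arc 6: start y=0.000, vy=13.128 → t=2.626, apex=8.617, x_land=137.139, impact vy=-13.128
  bounce: vy ← 0.89·13.128 = 11.684

1 3.854 27.635 25.590
2 4.185 21.890 53.377
3 3.724 17.339 78.107
4 3.315 13.734 100.116
5 2.950 10.879 119.705
6 2.626 8.617 137.139
final: 137.139 11.684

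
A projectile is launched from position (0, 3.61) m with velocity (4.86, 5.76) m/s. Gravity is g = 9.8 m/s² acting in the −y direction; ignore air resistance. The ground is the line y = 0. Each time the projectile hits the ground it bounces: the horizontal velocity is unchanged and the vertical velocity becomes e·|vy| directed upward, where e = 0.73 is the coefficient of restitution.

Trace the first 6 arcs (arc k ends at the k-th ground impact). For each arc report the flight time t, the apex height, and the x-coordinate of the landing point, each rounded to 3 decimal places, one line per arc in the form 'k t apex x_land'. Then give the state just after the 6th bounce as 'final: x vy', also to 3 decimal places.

1 1.628 5.303 7.912
2 1.519 2.826 15.294
3 1.109 1.506 20.682
4 0.809 0.802 24.616
5 0.591 0.428 27.487
6 0.431 0.228 29.583
final: 29.583 1.543

Arc 1: start y=3.610, vy=5.760 → t=1.628, apex=5.303, x_land=7.912, impact vy=-10.195
  bounce: vy ← 0.73·10.195 = 7.442
Arc 2: start y=0.000, vy=7.442 → t=1.519, apex=2.826, x_land=15.294, impact vy=-7.442
  bounce: vy ← 0.73·7.442 = 5.433
Arc 3: start y=0.000, vy=5.433 → t=1.109, apex=1.506, x_land=20.682, impact vy=-5.433
  bounce: vy ← 0.73·5.433 = 3.966
Arc 4: start y=0.000, vy=3.966 → t=0.809, apex=0.802, x_land=24.616, impact vy=-3.966
  bounce: vy ← 0.73·3.966 = 2.895
Arc 5: start y=0.000, vy=2.895 → t=0.591, apex=0.428, x_land=27.487, impact vy=-2.895
  bounce: vy ← 0.73·2.895 = 2.113
Arc 6: start y=0.000, vy=2.113 → t=0.431, apex=0.228, x_land=29.583, impact vy=-2.113
  bounce: vy ← 0.73·2.113 = 1.543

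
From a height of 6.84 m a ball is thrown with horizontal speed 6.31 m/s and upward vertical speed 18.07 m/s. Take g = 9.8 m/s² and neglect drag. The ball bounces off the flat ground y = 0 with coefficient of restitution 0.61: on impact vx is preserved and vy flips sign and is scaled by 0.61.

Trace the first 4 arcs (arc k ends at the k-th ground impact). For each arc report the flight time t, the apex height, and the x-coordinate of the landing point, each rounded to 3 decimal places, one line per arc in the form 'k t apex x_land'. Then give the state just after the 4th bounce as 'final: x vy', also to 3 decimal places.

Arc 1: start y=6.840, vy=18.070 → t=4.034, apex=23.499, x_land=25.453, impact vy=-21.461
  bounce: vy ← 0.61·21.461 = 13.091
Arc 2: start y=0.000, vy=13.091 → t=2.672, apex=8.744, x_land=42.312, impact vy=-13.091
  bounce: vy ← 0.61·13.091 = 7.986
Arc 3: start y=0.000, vy=7.986 → t=1.630, apex=3.254, x_land=52.596, impact vy=-7.986
  bounce: vy ← 0.61·7.986 = 4.871
Arc 4: start y=0.000, vy=4.871 → t=0.994, apex=1.211, x_land=58.869, impact vy=-4.871
  bounce: vy ← 0.61·4.871 = 2.972

1 4.034 23.499 25.453
2 2.672 8.744 42.312
3 1.630 3.254 52.596
4 0.994 1.211 58.869
final: 58.869 2.972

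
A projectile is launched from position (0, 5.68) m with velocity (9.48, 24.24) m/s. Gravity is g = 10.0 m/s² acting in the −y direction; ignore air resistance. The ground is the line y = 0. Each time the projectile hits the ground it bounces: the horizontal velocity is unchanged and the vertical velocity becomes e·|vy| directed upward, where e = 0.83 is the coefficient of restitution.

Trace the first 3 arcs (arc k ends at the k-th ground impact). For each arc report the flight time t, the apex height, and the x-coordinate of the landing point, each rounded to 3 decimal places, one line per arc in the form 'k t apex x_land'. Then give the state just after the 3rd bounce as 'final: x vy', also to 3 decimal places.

1 5.072 35.059 48.082
2 4.396 24.152 89.753
3 3.648 16.638 124.340
final: 124.340 15.141

Arc 1: start y=5.680, vy=24.240 → t=5.072, apex=35.059, x_land=48.082, impact vy=-26.480
  bounce: vy ← 0.83·26.480 = 21.978
Arc 2: start y=0.000, vy=21.978 → t=4.396, apex=24.152, x_land=89.753, impact vy=-21.978
  bounce: vy ← 0.83·21.978 = 18.242
Arc 3: start y=0.000, vy=18.242 → t=3.648, apex=16.638, x_land=124.340, impact vy=-18.242
  bounce: vy ← 0.83·18.242 = 15.141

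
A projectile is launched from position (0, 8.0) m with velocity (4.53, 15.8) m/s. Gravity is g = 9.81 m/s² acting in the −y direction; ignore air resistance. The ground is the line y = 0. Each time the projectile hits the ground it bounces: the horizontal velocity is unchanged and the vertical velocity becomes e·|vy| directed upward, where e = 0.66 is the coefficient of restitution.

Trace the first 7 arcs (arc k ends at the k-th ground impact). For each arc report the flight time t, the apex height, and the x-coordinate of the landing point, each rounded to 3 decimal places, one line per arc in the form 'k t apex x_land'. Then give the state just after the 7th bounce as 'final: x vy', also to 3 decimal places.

1 3.666 20.724 16.607
2 2.713 9.027 28.898
3 1.791 3.932 37.010
4 1.182 1.713 42.364
5 0.780 0.746 45.898
6 0.515 0.325 48.230
7 0.340 0.142 49.769
final: 49.769 1.100

Arc 1: start y=8.000, vy=15.800 → t=3.666, apex=20.724, x_land=16.607, impact vy=-20.164
  bounce: vy ← 0.66·20.164 = 13.308
Arc 2: start y=0.000, vy=13.308 → t=2.713, apex=9.027, x_land=28.898, impact vy=-13.308
  bounce: vy ← 0.66·13.308 = 8.784
Arc 3: start y=0.000, vy=8.784 → t=1.791, apex=3.932, x_land=37.010, impact vy=-8.784
  bounce: vy ← 0.66·8.784 = 5.797
Arc 4: start y=0.000, vy=5.797 → t=1.182, apex=1.713, x_land=42.364, impact vy=-5.797
  bounce: vy ← 0.66·5.797 = 3.826
Arc 5: start y=0.000, vy=3.826 → t=0.780, apex=0.746, x_land=45.898, impact vy=-3.826
  bounce: vy ← 0.66·3.826 = 2.525
Arc 6: start y=0.000, vy=2.525 → t=0.515, apex=0.325, x_land=48.230, impact vy=-2.525
  bounce: vy ← 0.66·2.525 = 1.667
Arc 7: start y=0.000, vy=1.667 → t=0.340, apex=0.142, x_land=49.769, impact vy=-1.667
  bounce: vy ← 0.66·1.667 = 1.100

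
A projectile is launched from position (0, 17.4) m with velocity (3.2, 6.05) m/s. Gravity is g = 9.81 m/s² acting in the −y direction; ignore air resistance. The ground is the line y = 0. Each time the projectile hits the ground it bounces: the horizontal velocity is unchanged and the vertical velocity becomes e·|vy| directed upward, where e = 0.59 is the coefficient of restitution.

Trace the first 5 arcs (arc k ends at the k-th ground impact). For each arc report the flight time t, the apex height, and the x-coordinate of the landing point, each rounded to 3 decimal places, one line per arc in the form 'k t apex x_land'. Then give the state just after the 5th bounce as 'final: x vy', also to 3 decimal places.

1 2.599 19.266 8.315
2 2.339 6.706 15.799
3 1.380 2.334 20.214
4 0.814 0.813 22.819
5 0.480 0.283 24.356
final: 24.356 1.390

Arc 1: start y=17.400, vy=6.050 → t=2.599, apex=19.266, x_land=8.315, impact vy=-19.442
  bounce: vy ← 0.59·19.442 = 11.471
Arc 2: start y=0.000, vy=11.471 → t=2.339, apex=6.706, x_land=15.799, impact vy=-11.471
  bounce: vy ← 0.59·11.471 = 6.768
Arc 3: start y=0.000, vy=6.768 → t=1.380, apex=2.334, x_land=20.214, impact vy=-6.768
  bounce: vy ← 0.59·6.768 = 3.993
Arc 4: start y=0.000, vy=3.993 → t=0.814, apex=0.813, x_land=22.819, impact vy=-3.993
  bounce: vy ← 0.59·3.993 = 2.356
Arc 5: start y=0.000, vy=2.356 → t=0.480, apex=0.283, x_land=24.356, impact vy=-2.356
  bounce: vy ← 0.59·2.356 = 1.390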